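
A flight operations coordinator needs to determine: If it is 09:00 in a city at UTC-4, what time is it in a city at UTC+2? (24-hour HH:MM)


Local time: 09:00 at UTC-4 (offset -4h)
Target zone: UTC+2 (offset 2h)
Difference: 2 - (-4) = 6 hours
Calculation: 9 + (6) = 15
Result: 15:00

15:00


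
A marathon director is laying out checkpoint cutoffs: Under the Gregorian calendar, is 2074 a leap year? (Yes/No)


Year: 2074
Divisible by 4? 2074 / 4 = 518.5 -> No
Not divisible by 4, so NOT a leap year

No


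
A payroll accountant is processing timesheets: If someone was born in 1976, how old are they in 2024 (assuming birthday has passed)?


Birth year: 1976
Current year: 2024
Age = current year - birth year
Age = 2024 - 1976 = 48

48


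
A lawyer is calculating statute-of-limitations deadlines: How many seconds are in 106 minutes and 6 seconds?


Minutes: 106
Seconds: 6
Convert minutes to seconds: 106 x 60 = 6360
Add remaining seconds: 6360 + 6 = 6366

6366


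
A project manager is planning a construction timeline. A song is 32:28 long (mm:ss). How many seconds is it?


Minutes: 32
Extra seconds: 28
Seconds per minute: 60
Minutes to seconds: 32 x 60 = 1920
Total: 1920 + 28 = 1948

1948


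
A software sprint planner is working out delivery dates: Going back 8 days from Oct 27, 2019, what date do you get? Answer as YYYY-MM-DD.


Start: 2019-10-27
Subtracting 8 days
Days already passed in October: 27
Result: 2019-10-19

2019-10-19


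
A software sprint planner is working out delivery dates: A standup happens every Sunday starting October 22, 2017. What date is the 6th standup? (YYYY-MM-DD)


First occurrence: 2017-10-22 (occurrence 1)
Each occurrence is 7 days after the previous.
Occurrence 6 is 5 weeks after the first.
5 weeks = 35 days
2017-10-22 + 35 days = 2017-11-26

2017-11-26


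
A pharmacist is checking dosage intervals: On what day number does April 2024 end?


Month: April
Year: 2024
April is a 30-day month
Total: 30 days

30


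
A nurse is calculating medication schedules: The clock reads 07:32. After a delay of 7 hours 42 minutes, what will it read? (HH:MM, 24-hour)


Start time: 07:32
Adding: 7 hours 42 minutes
Minutes: 32 + 42 = 74
Minute overflow: 74 >= 60, so carry 1 hour, minutes = 14
Hours: 7 + 7 + 1 = 15
Result: 15:14

15:14


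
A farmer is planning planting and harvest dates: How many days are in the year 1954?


Year: 1954
Check leap year rules:
Divisible by 4? No
1954 is not a leap year
Days: 365

365


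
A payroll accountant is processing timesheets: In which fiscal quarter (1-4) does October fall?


Month: October (month 10)
Q1: January-March (months 1-3)
Q2: April-June (months 4-6)
Q3: July-September (months 7-9)
Q4: October-December (months 10-12)
Month 10 falls in Q4

4


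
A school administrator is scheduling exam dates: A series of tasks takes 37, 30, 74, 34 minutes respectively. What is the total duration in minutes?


Durations: 37, 30, 74, 34
Running sum: 37
+ 30 = 67
+ 74 = 141
+ 34 = 175
Total duration: 175 minutes
That is 2 hours and 55 minutes

175


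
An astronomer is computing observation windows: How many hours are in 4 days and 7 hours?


Days: 4
Extra hours: 7
Hours per day: 24
Days to hours: 4 x 24 = 96
Total: 96 + 7 = 103

103


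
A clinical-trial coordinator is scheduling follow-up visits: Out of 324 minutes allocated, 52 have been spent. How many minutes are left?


Total budget: 324 minutes
Time used: 52 minutes
Remaining: 324 - 52 = 272 minutes
Percent used: 16.0%
Percent remaining: 84.0%

272


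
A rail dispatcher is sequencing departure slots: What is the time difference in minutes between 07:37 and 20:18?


Start time: 07:37 = 457 minutes from midnight
End time: 20:18 = 1218 minutes from midnight
Difference: 1218 - 457 = 761 minutes
That is 12 hours and 41 minutes

761


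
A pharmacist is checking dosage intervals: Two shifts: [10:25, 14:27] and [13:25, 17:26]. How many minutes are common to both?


Interval A: [625, 867] minutes from midnight
Interval B: [805, 1046] minutes from midnight
Overlap start = max(625, 805) = 805
Overlap end = min(867, 1046) = 867
Overlap = 867 - 805 = 62 minutes

62


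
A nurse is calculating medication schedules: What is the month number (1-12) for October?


Calendar month order:
9. September
10. October <--
11. November
October is month number 10

10


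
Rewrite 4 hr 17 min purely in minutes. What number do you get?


Hours: 4
Extra minutes: 17
Minutes per hour: 60
Hours to minutes: 4 x 60 = 240
Total: 240 + 17 = 257

257


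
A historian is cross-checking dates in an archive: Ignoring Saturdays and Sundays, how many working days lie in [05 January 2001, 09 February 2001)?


Start: 2001-01-05 (Friday)
End (exclusive): 2001-02-09 (Friday)
Total calendar days: 35
Full weeks: 35 // 7 = 5 -> 25 weekdays
Remaining 0 days starting on Friday:
Total business days: 25 + 0 = 25

25


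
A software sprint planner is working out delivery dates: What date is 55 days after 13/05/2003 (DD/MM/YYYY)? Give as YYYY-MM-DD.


Start: 2003-05-13
Adding 55 days
Days remaining in May: 18
After May: 37 days still to add
June 2003: 30 days, 7 remaining
July 2003 has 31 days, need 7
Result: 2003-07-07

2003-07-07


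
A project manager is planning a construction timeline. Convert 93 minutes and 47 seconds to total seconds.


Minutes: 93
Extra seconds: 47
Seconds per minute: 60
Minutes to seconds: 93 x 60 = 5580
Total: 5580 + 47 = 5627

5627


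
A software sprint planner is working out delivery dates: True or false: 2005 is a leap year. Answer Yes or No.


Year: 2005
Divisible by 4? 2005 / 4 = 501.25 -> No
Not divisible by 4, so NOT a leap year

No


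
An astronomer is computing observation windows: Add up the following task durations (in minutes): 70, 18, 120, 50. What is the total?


Durations: 70, 18, 120, 50
Running sum: 70
+ 18 = 88
+ 120 = 208
+ 50 = 258
Total duration: 258 minutes
That is 4 hours and 18 minutes

258


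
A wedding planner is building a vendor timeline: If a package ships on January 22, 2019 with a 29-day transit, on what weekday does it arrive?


Start: 2019-01-22 (Tuesday)
Step 1 - find target date: add 29 days
  2019-01-22 + 29 days = 2019-02-20
Step 2 - day of week:
  29 mod 7 = 1
  Tuesday + 1 days -> Wednesday
Result: Wednesday (2019-02-20)

Wednesday


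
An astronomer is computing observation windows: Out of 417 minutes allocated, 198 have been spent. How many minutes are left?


Total budget: 417 minutes
Time used: 198 minutes
Remaining: 417 - 198 = 219 minutes
Percent used: 47.5%
Percent remaining: 52.5%

219


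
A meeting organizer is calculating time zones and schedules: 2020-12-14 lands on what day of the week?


Date: 2020-12-14
January 1, 2020 is a Wednesday
Day of year: 349
Offset from Jan 1: 348 days
348 mod 7 = 5
Result: Monday

Monday


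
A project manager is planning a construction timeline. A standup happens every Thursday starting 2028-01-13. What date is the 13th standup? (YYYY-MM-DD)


First occurrence: 2028-01-13 (occurrence 1)
Each occurrence is 7 days after the previous.
Occurrence 13 is 12 weeks after the first.
12 weeks = 84 days
2028-01-13 + 84 days = 2028-04-06

2028-04-06


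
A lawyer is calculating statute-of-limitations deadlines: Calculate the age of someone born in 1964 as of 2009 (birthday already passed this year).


Birth year: 1964
Current year: 2009
Age = current year - birth year
Age = 2009 - 1964 = 45

45


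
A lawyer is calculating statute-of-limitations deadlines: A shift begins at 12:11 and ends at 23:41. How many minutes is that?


Start time: 12:11 = 731 minutes from midnight
End time: 23:41 = 1421 minutes from midnight
Difference: 1421 - 731 = 690 minutes
That is 11 hours and 30 minutes

690


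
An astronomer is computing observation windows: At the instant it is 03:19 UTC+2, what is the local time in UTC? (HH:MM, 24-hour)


Local time: 03:19 at UTC+2 (offset 2h)
Target zone: UTC (offset 0h)
Difference: 0 - (2) = -2 hours
Calculation: 3 + (-2) = 1
Result: 01:19

01:19


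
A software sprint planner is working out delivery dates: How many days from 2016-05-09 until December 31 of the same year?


Start: May 09, 2016
End: December 31, 2016
Days left in May: 22
June: 30
July: 31
August: 31
September: 30
... plus remaining months
Sum of remaining months: 214
Total: 22 + 214 = 236

236


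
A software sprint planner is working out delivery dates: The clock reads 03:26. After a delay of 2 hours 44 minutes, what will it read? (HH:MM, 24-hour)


Start time: 03:26
Adding: 2 hours 44 minutes
Minutes: 26 + 44 = 70
Minute overflow: 70 >= 60, so carry 1 hour, minutes = 10
Hours: 3 + 2 + 1 = 6
Result: 06:10

06:10


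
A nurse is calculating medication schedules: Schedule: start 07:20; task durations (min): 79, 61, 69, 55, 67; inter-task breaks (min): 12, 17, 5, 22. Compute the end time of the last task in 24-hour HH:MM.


Start: 07:20 = 440 min from midnight
  after task 1 (79 min): 08:39
  after break (12 min): 08:51
  after task 2 (61 min): 09:52
  after break (17 min): 10:09
  after task 3 (69 min): 11:18
  after break (5 min): 11:23
  after task 4 (55 min): 12:18
  after break (22 min): 12:40
  after task 5 (67 min): 13:47
Total elapsed: 387 minutes
End time: 13:47

13:47


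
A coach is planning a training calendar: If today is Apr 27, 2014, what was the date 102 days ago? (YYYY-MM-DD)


Start: 2014-04-27
Subtracting 102 days
Days already passed in April: 27
After going back through April: 75 more days to subtract
March 2014: 31 days, 44 remaining
February 2014: 28 days, 16 remaining
January 2014 has 31 days, need 16
Result: 2014-01-15

2014-01-15


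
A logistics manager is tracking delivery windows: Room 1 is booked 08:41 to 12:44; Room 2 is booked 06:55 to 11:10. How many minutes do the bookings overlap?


Interval A: [521, 764] minutes from midnight
Interval B: [415, 670] minutes from midnight
Overlap start = max(521, 415) = 521
Overlap end = min(764, 670) = 670
Overlap = 670 - 521 = 149 minutes

149


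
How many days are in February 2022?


Month: February
Year: 2022
2022 is not a leap year
February has 28 days
Total: 28 days

28


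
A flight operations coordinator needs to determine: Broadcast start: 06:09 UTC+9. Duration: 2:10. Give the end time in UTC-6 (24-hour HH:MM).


Start: 06:09 in UTC+9
Step 1 - add duration:
  minutes: 9 + 10 = 19
  hours: 6 + 2 + 0 = 8
  end in UTC+9: 08:19
Step 2 - convert UTC+9 -> UTC-6:
  offset difference: -6 - (9) = -15 hours
  8 + (-15) = -7 -> mod 24 = 17
Result: 17:19 in UTC-6

17:19


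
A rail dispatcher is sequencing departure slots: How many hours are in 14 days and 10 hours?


Days: 14
Extra hours: 10
Hours per day: 24
Days to hours: 14 x 24 = 336
Total: 336 + 10 = 346

346


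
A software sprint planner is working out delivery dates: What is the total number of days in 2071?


Year: 2071
Check leap year rules:
Divisible by 4? No
2071 is not a leap year
Days: 365

365


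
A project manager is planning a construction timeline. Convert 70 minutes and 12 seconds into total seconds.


Minutes: 70
Seconds: 12
Convert minutes to seconds: 70 x 60 = 4200
Add remaining seconds: 4200 + 12 = 4212

4212


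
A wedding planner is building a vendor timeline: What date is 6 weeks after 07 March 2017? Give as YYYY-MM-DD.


Start: 2017-03-07
Weeks to add: 6
Convert to days: 6 x 7 = 42 days
Add 42 days to 2017-03-07
Result: 2017-04-18

2017-04-18


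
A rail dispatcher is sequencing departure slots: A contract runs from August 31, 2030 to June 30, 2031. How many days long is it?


Start date: 2030-08-31
End date: 2031-06-30
Aug 2030: +1 days
Sep 2030: +30 days
Oct 2030: +31 days
... (8 more months)
Total: 303 days

303


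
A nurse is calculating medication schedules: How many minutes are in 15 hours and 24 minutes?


Hours: 15
Minutes: 24
Convert hours to minutes: 15 x 60 = 900
Add remaining minutes: 900 + 24 = 924

924


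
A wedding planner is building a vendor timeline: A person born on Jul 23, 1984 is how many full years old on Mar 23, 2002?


Birth: 1984-07-23
Reference: 2002-03-23
Year difference: 2002 - 1984 = 18
Has birthday (07-23) occurred by 03-23? No
Birthday not yet reached this year -> subtract 1
Age in full years: 17

17


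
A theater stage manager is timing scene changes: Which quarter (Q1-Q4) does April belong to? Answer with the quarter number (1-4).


Month: April (month 4)
Q1: January-March (months 1-3)
Q2: April-June (months 4-6)
Q3: July-September (months 7-9)
Q4: October-December (months 10-12)
Month 4 falls in Q2

2


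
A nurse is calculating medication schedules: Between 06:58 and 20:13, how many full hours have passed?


Start: 06:58
End: 20:13
Hour difference: 20 - 6 = 14 hours
Minute difference: 13 - 58 = -45 minutes
Total minutes: 795
Complete hours: 795 / 60 = 13 (remainder 15)

13


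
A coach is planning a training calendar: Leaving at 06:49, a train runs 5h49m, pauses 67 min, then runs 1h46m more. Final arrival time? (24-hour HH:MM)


Depart: 06:49
Leg 1: +349 min -> 12:38
Layover: +67 min -> 13:45
Leg 2: +106 min -> 15:31
Total travel: 522 minutes = 8h 42m
Arrival: 15:31

15:31


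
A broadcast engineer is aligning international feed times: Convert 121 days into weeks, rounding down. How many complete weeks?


Total days: 121
Days per week: 7
Division: 121 / 7 = 17 remainder 2
Complete weeks: 17
Remaining days: 2

17


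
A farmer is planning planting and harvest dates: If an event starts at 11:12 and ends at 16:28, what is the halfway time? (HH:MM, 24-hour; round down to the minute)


Start time: 11:12 = 672 minutes from midnight
End time: 16:28 = 988 minutes from midnight
Sum: 672 + 988 = 1660
Midpoint: 1660 / 2 = 830 minutes
Convert: 830 / 60 = 13 hours, 50 minutes
Result: 13:50

13:50


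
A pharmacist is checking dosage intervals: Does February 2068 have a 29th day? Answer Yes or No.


Year: 2068
Divisible by 4? 2068 / 4 = 517.0 -> Yes
Divisible by 100? 2068 / 100 = 20.68 -> No
Divisible by 4 but not 100, so it IS a leap year

Yes


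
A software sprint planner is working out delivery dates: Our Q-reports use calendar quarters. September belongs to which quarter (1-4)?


Month: September (month 9)
Q1: January-March (months 1-3)
Q2: April-June (months 4-6)
Q3: July-September (months 7-9)
Q4: October-December (months 10-12)
Month 9 falls in Q3

3


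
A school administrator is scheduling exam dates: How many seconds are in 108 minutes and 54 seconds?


Minutes: 108
Seconds: 54
Convert minutes to seconds: 108 x 60 = 6480
Add remaining seconds: 6480 + 54 = 6534

6534


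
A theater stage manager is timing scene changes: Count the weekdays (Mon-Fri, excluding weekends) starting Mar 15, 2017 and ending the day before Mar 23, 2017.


Start: 2017-03-15 (Wednesday)
End (exclusive): 2017-03-23 (Thursday)
Total calendar days: 8
Full weeks: 8 // 7 = 1 -> 5 weekdays
Remaining 1 days starting on Wednesday:
  Wed(w) -> 1 weekdays
Total business days: 5 + 1 = 6

6


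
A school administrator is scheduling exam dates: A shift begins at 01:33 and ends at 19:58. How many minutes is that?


Start time: 01:33 = 93 minutes from midnight
End time: 19:58 = 1198 minutes from midnight
Difference: 1198 - 93 = 1105 minutes
That is 18 hours and 25 minutes

1105


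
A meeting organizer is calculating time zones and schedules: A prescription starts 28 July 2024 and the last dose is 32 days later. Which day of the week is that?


Start: 2024-07-28 (Sunday)
Step 1 - find target date: add 32 days
  2024-07-28 + 32 days = 2024-08-29
Step 2 - day of week:
  32 mod 7 = 4
  Sunday + 4 days -> Thursday
Result: Thursday (2024-08-29)

Thursday


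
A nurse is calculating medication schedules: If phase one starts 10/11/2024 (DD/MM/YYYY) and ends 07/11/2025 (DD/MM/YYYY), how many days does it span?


Start date: 2024-11-10
End date: 2025-11-07
Nov 2024: +21 days
Dec 2024: +31 days
Jan 2025: +31 days
... (10 more months)
Total: 362 days

362


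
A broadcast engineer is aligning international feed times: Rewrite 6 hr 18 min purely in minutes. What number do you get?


Hours: 6
Extra minutes: 18
Minutes per hour: 60
Hours to minutes: 6 x 60 = 360
Total: 360 + 18 = 378

378


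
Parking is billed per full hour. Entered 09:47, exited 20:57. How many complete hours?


Start: 09:47
End: 20:57
Hour difference: 20 - 9 = 11 hours
Minute difference: 57 - 47 = 10 minutes
Total minutes: 670
Complete hours: 670 / 60 = 11 (remainder 10)

11


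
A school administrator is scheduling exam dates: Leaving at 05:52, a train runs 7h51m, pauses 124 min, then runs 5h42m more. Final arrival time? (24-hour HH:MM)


Depart: 05:52
Leg 1: +471 min -> 13:43
Layover: +124 min -> 15:47
Leg 2: +342 min -> 21:29
Total travel: 937 minutes = 15h 37m
Arrival: 21:29

21:29


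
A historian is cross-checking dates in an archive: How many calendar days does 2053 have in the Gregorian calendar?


Year: 2053
Check leap year rules:
Divisible by 4? No
2053 is not a leap year
Days: 365

365


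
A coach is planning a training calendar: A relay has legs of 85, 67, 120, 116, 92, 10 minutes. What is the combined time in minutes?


Durations: 85, 67, 120, 116, 92, 10
Running sum: 85
+ 67 = 152
+ 120 = 272
+ 116 = 388
+ 92 = 480
+ 10 = 490
Total duration: 490 minutes
That is 8 hours and 10 minutes

490


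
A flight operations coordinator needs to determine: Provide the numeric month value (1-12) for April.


Calendar month order:
3. March
4. April <--
5. May
April is month number 4

4


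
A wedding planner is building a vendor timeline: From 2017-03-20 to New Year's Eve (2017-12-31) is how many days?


Start: March 20, 2017
End: December 31, 2017
Days left in March: 11
April: 30
May: 31
June: 30
July: 31
... plus remaining months
Sum of remaining months: 275
Total: 11 + 275 = 286

286


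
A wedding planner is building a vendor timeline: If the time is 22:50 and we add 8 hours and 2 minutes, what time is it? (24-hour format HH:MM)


Start time: 22:50
Adding: 8 hours 2 minutes
Minutes: 50 + 2 = 52
Hours: 22 + 8 + 0 = 30
Hour wraparound: 30 mod 24 = 6
Result: 06:52

06:52


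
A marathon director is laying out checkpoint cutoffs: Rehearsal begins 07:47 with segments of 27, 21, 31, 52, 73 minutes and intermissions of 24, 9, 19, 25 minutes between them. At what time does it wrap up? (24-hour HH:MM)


Start: 07:47 = 467 min from midnight
  after task 1 (27 min): 08:14
  after break (24 min): 08:38
  after task 2 (21 min): 08:59
  after break (9 min): 09:08
  after task 3 (31 min): 09:39
  after break (19 min): 09:58
  after task 4 (52 min): 10:50
  after break (25 min): 11:15
  after task 5 (73 min): 12:28
Total elapsed: 281 minutes
End time: 12:28

12:28


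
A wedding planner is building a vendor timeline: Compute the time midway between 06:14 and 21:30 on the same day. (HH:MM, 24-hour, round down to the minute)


Start time: 06:14 = 374 minutes from midnight
End time: 21:30 = 1290 minutes from midnight
Sum: 374 + 1290 = 1664
Midpoint: 1664 / 2 = 832 minutes
Convert: 832 / 60 = 13 hours, 52 minutes
Result: 13:52

13:52


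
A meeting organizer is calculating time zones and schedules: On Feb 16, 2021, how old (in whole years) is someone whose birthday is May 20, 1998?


Birth: 1998-05-20
Reference: 2021-02-16
Year difference: 2021 - 1998 = 23
Has birthday (05-20) occurred by 02-16? No
Birthday not yet reached this year -> subtract 1
Age in full years: 22

22


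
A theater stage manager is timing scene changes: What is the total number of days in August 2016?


Month: August
Year: 2016
August is a 31-day month
Total: 31 days

31


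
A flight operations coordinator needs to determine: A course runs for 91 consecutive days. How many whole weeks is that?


Total days: 91
Days per week: 7
Division: 91 / 7 = 13 remainder 0
Complete weeks: 13
Remaining days: 0

13


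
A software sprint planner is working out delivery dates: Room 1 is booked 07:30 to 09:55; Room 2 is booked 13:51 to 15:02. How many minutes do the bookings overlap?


Interval A: [450, 595] minutes from midnight
Interval B: [831, 902] minutes from midnight
Overlap start = max(450, 831) = 831
Overlap end = min(595, 902) = 595
End <= start, so the intervals do not overlap: 0 minutes

0


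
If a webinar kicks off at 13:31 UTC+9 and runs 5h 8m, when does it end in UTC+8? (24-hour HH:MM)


Start: 13:31 in UTC+9
Step 1 - add duration:
  minutes: 31 + 8 = 39
  hours: 13 + 5 + 0 = 18
  end in UTC+9: 18:39
Step 2 - convert UTC+9 -> UTC+8:
  offset difference: 8 - (9) = -1 hours
  18 + (-1) = 17 -> mod 24 = 17
Result: 17:39 in UTC+8

17:39


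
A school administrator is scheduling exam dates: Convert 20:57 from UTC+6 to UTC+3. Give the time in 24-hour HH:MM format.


Local time: 20:57 at UTC+6 (offset 6h)
Target zone: UTC+3 (offset 3h)
Difference: 3 - (6) = -3 hours
Calculation: 20 + (-3) = 17
Result: 17:57

17:57


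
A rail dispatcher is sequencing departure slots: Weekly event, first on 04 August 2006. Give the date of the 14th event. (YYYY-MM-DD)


First occurrence: 2006-08-04 (occurrence 1)
Each occurrence is 7 days after the previous.
Occurrence 14 is 13 weeks after the first.
13 weeks = 91 days
2006-08-04 + 91 days = 2006-11-03

2006-11-03


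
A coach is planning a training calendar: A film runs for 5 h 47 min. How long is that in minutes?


Hours: 5
Minutes: 47
Convert hours to minutes: 5 x 60 = 300
Add remaining minutes: 300 + 47 = 347

347


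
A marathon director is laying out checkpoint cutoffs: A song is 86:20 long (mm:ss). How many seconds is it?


Minutes: 86
Extra seconds: 20
Seconds per minute: 60
Minutes to seconds: 86 x 60 = 5160
Total: 5160 + 20 = 5180

5180


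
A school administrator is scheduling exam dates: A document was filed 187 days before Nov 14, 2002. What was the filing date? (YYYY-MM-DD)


Start: 2002-11-14
Subtracting 187 days
Days already passed in November: 14
After going back through November: 173 more days to subtract
October 2002: 31 days, 142 remaining
September 2002: 30 days, 112 remaining
August 2002: 31 days, 81 remaining
July 2002: 31 days, 50 remaining
Result: 2002-05-11

2002-05-11


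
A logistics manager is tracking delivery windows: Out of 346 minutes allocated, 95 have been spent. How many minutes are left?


Total budget: 346 minutes
Time used: 95 minutes
Remaining: 346 - 95 = 251 minutes
Percent used: 27.5%
Percent remaining: 72.5%

251


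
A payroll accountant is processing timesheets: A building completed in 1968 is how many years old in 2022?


Birth year: 1968
Current year: 2022
Age = current year - birth year
Age = 2022 - 1968 = 54

54


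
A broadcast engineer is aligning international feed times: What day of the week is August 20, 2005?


Date: 2005-08-20
January 1, 2005 is a Saturday
Day of year: 232
Offset from Jan 1: 231 days
231 mod 7 = 0
Result: Saturday

Saturday


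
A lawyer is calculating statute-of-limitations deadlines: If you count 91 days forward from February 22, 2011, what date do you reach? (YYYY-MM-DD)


Start: 2011-02-22
Adding 91 days
Days remaining in February: 6
After February: 85 days still to add
March 2011: 31 days, 54 remaining
April 2011: 30 days, 24 remaining
May 2011 has 31 days, need 24
Result: 2011-05-24

2011-05-24


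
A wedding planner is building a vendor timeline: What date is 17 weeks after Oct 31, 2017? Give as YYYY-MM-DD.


Start: 2017-10-31
Weeks to add: 17
Convert to days: 17 x 7 = 119 days
Add 119 days to 2017-10-31
Result: 2018-02-27

2018-02-27


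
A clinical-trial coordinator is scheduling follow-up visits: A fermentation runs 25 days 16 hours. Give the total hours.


Days: 25
Extra hours: 16
Hours per day: 24
Days to hours: 25 x 24 = 600
Total: 600 + 16 = 616

616


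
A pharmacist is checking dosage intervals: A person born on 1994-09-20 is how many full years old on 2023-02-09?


Birth: 1994-09-20
Reference: 2023-02-09
Year difference: 2023 - 1994 = 29
Has birthday (09-20) occurred by 02-09? No
Birthday not yet reached this year -> subtract 1
Age in full years: 28

28


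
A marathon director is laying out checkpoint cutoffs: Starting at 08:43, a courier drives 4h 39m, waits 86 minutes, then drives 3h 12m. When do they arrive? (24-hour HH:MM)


Depart: 08:43
Leg 1: +279 min -> 13:22
Layover: +86 min -> 14:48
Leg 2: +192 min -> 18:00
Total travel: 557 minutes = 9h 17m
Arrival: 18:00

18:00


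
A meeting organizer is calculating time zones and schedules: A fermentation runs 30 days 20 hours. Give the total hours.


Days: 30
Extra hours: 20
Hours per day: 24
Days to hours: 30 x 24 = 720
Total: 720 + 20 = 740

740


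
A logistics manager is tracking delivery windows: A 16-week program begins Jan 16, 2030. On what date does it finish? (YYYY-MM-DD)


Start: 2030-01-16
Weeks to add: 16
Convert to days: 16 x 7 = 112 days
Add 112 days to 2030-01-16
Result: 2030-05-08

2030-05-08


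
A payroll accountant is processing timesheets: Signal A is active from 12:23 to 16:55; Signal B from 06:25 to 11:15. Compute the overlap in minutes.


Interval A: [743, 1015] minutes from midnight
Interval B: [385, 675] minutes from midnight
Overlap start = max(743, 385) = 743
Overlap end = min(1015, 675) = 675
End <= start, so the intervals do not overlap: 0 minutes

0


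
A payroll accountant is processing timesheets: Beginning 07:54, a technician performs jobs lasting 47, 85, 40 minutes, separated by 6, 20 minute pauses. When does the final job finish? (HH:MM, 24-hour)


Start: 07:54 = 474 min from midnight
  after task 1 (47 min): 08:41
  after break (6 min): 08:47
  after task 2 (85 min): 10:12
  after break (20 min): 10:32
  after task 3 (40 min): 11:12
Total elapsed: 198 minutes
End time: 11:12

11:12


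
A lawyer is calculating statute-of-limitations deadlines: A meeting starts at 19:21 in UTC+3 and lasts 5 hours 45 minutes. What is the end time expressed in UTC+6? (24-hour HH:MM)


Start: 19:21 in UTC+3
Step 1 - add duration:
  minutes: 21 + 45 = 66 (carry 1h)
  hours: 19 + 5 + 1 = 25
  end in UTC+3: 01:06
Step 2 - convert UTC+3 -> UTC+6:
  offset difference: 6 - (3) = 3 hours
  1 + (3) = 4 -> mod 24 = 4
Result: 04:06 in UTC+6

04:06


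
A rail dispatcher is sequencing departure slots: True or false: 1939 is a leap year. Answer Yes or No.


Year: 1939
Divisible by 4? 1939 / 4 = 484.75 -> No
Not divisible by 4, so NOT a leap year

No


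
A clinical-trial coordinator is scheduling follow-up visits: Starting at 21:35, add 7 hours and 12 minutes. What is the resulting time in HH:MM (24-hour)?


Start time: 21:35
Adding: 7 hours 12 minutes
Minutes: 35 + 12 = 47
Hours: 21 + 7 + 0 = 28
Hour wraparound: 28 mod 24 = 4
Result: 04:47

04:47


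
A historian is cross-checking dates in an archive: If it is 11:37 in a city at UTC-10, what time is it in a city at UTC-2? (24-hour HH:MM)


Local time: 11:37 at UTC-10 (offset -10h)
Target zone: UTC-2 (offset -2h)
Difference: -2 - (-10) = 8 hours
Calculation: 11 + (8) = 19
Result: 19:37

19:37


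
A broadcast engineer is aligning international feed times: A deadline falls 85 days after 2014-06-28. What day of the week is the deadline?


Start: 2014-06-28 (Saturday)
Step 1 - find target date: add 85 days
  2014-06-28 + 85 days = 2014-09-21
Step 2 - day of week:
  85 mod 7 = 1
  Saturday + 1 days -> Sunday
Result: Sunday (2014-09-21)

Sunday


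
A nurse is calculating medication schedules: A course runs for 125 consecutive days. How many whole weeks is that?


Total days: 125
Days per week: 7
Division: 125 / 7 = 17 remainder 6
Complete weeks: 17
Remaining days: 6

17


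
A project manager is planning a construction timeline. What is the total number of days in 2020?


Year: 2020
Check leap year rules:
Divisible by 4? Yes
Divisible by 100? No
2020 is a leap year
Days: 366

366


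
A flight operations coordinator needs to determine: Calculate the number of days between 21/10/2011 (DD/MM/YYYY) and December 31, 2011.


Start: October 21, 2011
End: December 31, 2011
Days left in October: 10
November: 30
December: 31
Sum of remaining months: 61
Total: 10 + 61 = 71

71


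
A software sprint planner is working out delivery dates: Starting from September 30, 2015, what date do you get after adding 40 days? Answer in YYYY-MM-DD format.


Start: 2015-09-30
Adding 40 days
Days remaining in September: 0
After September: 40 days still to add
October 2015: 31 days, 9 remaining
November 2015 has 30 days, need 9
Result: 2015-11-09

2015-11-09


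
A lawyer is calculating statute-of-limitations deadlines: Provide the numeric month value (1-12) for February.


Calendar month order:
1. January
2. February <--
3. March
February is month number 2

2


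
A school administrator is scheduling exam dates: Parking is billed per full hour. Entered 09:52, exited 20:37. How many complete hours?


Start: 09:52
End: 20:37
Hour difference: 20 - 9 = 11 hours
Minute difference: 37 - 52 = -15 minutes
Total minutes: 645
Complete hours: 645 / 60 = 10 (remainder 45)

10


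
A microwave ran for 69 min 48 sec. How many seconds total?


Minutes: 69
Extra seconds: 48
Seconds per minute: 60
Minutes to seconds: 69 x 60 = 4140
Total: 4140 + 48 = 4188

4188


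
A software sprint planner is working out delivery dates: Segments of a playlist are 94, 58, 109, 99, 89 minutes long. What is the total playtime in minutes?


Durations: 94, 58, 109, 99, 89
Running sum: 94
+ 58 = 152
+ 109 = 261
+ 99 = 360
+ 89 = 449
Total duration: 449 minutes
That is 7 hours and 29 minutes

449


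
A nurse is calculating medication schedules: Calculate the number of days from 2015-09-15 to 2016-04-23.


Start date: 2015-09-15
End date: 2016-04-23
Sep 2015: +16 days
Oct 2015: +31 days
Nov 2015: +30 days
... (5 more months)
Total: 221 days

221


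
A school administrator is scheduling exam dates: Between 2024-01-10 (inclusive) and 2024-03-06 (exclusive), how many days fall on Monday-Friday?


Start: 2024-01-10 (Wednesday)
End (exclusive): 2024-03-06 (Wednesday)
Total calendar days: 56
Full weeks: 56 // 7 = 8 -> 40 weekdays
Remaining 0 days starting on Wednesday:
Total business days: 40 + 0 = 40

40


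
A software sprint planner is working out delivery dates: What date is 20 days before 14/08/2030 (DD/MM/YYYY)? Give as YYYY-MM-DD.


Start: 2030-08-14
Subtracting 20 days
Days already passed in August: 14
After going back through August: 6 more days to subtract
July 2030 has 31 days, need 6
Result: 2030-07-25

2030-07-25


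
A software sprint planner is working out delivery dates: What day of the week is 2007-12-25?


Date: 2007-12-25
January 1, 2007 is a Monday
Day of year: 359
Offset from Jan 1: 358 days
358 mod 7 = 1
Result: Tuesday

Tuesday


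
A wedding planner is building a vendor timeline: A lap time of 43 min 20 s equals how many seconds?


Minutes: 43
Seconds: 20
Convert minutes to seconds: 43 x 60 = 2580
Add remaining seconds: 2580 + 20 = 2600

2600


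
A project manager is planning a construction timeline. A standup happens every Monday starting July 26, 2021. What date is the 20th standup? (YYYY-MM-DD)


First occurrence: 2021-07-26 (occurrence 1)
Each occurrence is 7 days after the previous.
Occurrence 20 is 19 weeks after the first.
19 weeks = 133 days
2021-07-26 + 133 days = 2021-12-06

2021-12-06


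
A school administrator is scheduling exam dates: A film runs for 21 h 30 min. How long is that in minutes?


Hours: 21
Minutes: 30
Convert hours to minutes: 21 x 60 = 1260
Add remaining minutes: 1260 + 30 = 1290

1290


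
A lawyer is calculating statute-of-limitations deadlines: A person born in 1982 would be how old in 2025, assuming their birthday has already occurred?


Birth year: 1982
Current year: 2025
Age = current year - birth year
Age = 2025 - 1982 = 43

43


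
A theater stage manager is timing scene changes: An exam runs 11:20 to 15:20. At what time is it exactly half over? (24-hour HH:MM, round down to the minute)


Start time: 11:20 = 680 minutes from midnight
End time: 15:20 = 920 minutes from midnight
Sum: 680 + 920 = 1600
Midpoint: 1600 / 2 = 800 minutes
Convert: 800 / 60 = 13 hours, 20 minutes
Result: 13:20

13:20


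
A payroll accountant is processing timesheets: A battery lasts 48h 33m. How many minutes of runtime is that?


Hours: 48
Extra minutes: 33
Minutes per hour: 60
Hours to minutes: 48 x 60 = 2880
Total: 2880 + 33 = 2913

2913


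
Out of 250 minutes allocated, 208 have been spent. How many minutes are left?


Total budget: 250 minutes
Time used: 208 minutes
Remaining: 250 - 208 = 42 minutes
Percent used: 83.2%
Percent remaining: 16.8%

42


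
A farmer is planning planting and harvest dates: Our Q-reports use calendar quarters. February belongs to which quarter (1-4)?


Month: February (month 2)
Q1: January-March (months 1-3)
Q2: April-June (months 4-6)
Q3: July-September (months 7-9)
Q4: October-December (months 10-12)
Month 2 falls in Q1

1


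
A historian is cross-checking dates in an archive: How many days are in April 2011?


Month: April
Year: 2011
April is a 30-day month
Total: 30 days

30


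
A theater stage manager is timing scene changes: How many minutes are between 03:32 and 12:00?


Start time: 03:32 = 212 minutes from midnight
End time: 12:00 = 720 minutes from midnight
Difference: 720 - 212 = 508 minutes
That is 8 hours and 28 minutes

508


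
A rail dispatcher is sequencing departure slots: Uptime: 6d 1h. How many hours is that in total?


Days: 6
Extra hours: 1
Hours per day: 24
Days to hours: 6 x 24 = 144
Total: 144 + 1 = 145

145


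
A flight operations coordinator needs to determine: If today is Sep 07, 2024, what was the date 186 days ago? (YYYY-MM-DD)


Start: 2024-09-07
Subtracting 186 days
Days already passed in September: 7
After going back through September: 179 more days to subtract
August 2024: 31 days, 148 remaining
July 2024: 31 days, 117 remaining
June 2024: 30 days, 87 remaining
May 2024: 31 days, 56 remaining
Result: 2024-03-05

2024-03-05


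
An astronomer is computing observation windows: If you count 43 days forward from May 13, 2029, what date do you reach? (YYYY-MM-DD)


Start: 2029-05-13
Adding 43 days
Days remaining in May: 18
After May: 25 days still to add
June 2029 has 30 days, need 25
Result: 2029-06-25

2029-06-25


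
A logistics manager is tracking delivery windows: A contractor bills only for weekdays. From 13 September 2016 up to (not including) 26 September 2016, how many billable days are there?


Start: 2016-09-13 (Tuesday)
End (exclusive): 2016-09-26 (Monday)
Total calendar days: 13
Full weeks: 13 // 7 = 1 -> 5 weekdays
Remaining 6 days starting on Tuesday:
  Tue(w), Wed(w), Thu(w), Fri(w), Sat(-), Sun(-) -> 4 weekdays
Total business days: 5 + 4 = 9

9


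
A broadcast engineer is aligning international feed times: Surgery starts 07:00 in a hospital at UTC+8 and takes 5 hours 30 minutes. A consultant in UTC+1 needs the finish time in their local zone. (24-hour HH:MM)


Start: 07:00 in UTC+8
Step 1 - add duration:
  minutes: 0 + 30 = 30
  hours: 7 + 5 + 0 = 12
  end in UTC+8: 12:30
Step 2 - convert UTC+8 -> UTC+1:
  offset difference: 1 - (8) = -7 hours
  12 + (-7) = 5 -> mod 24 = 5
Result: 05:30 in UTC+1

05:30


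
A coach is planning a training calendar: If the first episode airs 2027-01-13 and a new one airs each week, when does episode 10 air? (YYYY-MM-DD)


First occurrence: 2027-01-13 (occurrence 1)
Each occurrence is 7 days after the previous.
Occurrence 10 is 9 weeks after the first.
9 weeks = 63 days
2027-01-13 + 63 days = 2027-03-17

2027-03-17


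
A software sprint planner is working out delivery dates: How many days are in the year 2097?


Year: 2097
Check leap year rules:
Divisible by 4? No
2097 is not a leap year
Days: 365

365


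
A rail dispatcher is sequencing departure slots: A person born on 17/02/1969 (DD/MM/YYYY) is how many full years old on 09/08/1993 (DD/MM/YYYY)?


Birth: 1969-02-17
Reference: 1993-08-09
Year difference: 1993 - 1969 = 24
Has birthday (02-17) occurred by 08-09? Yes
Age in full years: 24

24


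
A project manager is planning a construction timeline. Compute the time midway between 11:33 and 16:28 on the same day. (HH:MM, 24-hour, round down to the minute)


Start time: 11:33 = 693 minutes from midnight
End time: 16:28 = 988 minutes from midnight
Sum: 693 + 988 = 1681
Midpoint: 1681 / 2 = 840 minutes
Convert: 840 / 60 = 14 hours, 0 minutes
Result: 14:00

14:00


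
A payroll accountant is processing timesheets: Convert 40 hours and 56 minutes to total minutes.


Hours: 40
Minutes: 56
Convert hours to minutes: 40 x 60 = 2400
Add remaining minutes: 2400 + 56 = 2456

2456


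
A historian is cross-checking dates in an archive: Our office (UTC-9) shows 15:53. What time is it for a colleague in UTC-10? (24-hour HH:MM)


Local time: 15:53 at UTC-9 (offset -9h)
Target zone: UTC-10 (offset -10h)
Difference: -10 - (-9) = -1 hours
Calculation: 15 + (-1) = 14
Result: 14:53

14:53


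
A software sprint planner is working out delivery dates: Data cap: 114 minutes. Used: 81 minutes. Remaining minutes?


Total budget: 114 minutes
Time used: 81 minutes
Remaining: 114 - 81 = 33 minutes
Percent used: 71.1%
Percent remaining: 28.9%

33


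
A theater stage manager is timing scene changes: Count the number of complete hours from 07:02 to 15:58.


Start: 07:02
End: 15:58
Hour difference: 15 - 7 = 8 hours
Minute difference: 58 - 2 = 56 minutes
Total minutes: 536
Complete hours: 536 / 60 = 8 (remainder 56)

8


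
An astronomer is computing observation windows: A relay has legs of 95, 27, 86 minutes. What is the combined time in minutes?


Durations: 95, 27, 86
Running sum: 95
+ 27 = 122
+ 86 = 208
Total duration: 208 minutes
That is 3 hours and 28 minutes

208


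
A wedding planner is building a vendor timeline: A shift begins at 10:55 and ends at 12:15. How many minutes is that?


Start time: 10:55 = 655 minutes from midnight
End time: 12:15 = 735 minutes from midnight
Difference: 735 - 655 = 80 minutes
That is 1 hours and 20 minutes

80


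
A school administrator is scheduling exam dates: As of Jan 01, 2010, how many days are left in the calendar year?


Start: January 01, 2010
End: December 31, 2010
Days left in January: 30
February: 28
March: 31
April: 30
May: 31
... plus remaining months
Sum of remaining months: 334
Total: 30 + 334 = 364

364


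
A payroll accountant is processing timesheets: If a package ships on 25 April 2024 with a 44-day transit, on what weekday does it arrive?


Start: 2024-04-25 (Thursday)
Step 1 - find target date: add 44 days
  2024-04-25 + 44 days = 2024-06-08
Step 2 - day of week:
  44 mod 7 = 2
  Thursday + 2 days -> Saturday
Result: Saturday (2024-06-08)

Saturday


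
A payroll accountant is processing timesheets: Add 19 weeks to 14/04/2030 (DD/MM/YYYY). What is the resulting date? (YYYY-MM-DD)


Start: 2030-04-14
Weeks to add: 19
Convert to days: 19 x 7 = 133 days
Add 133 days to 2030-04-14
Result: 2030-08-25

2030-08-25


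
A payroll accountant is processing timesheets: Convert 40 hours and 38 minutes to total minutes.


Hours: 40
Extra minutes: 38
Minutes per hour: 60
Hours to minutes: 40 x 60 = 2400
Total: 2400 + 38 = 2438

2438


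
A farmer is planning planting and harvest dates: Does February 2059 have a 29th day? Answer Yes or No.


Year: 2059
Divisible by 4? 2059 / 4 = 514.75 -> No
Not divisible by 4, so NOT a leap year

No


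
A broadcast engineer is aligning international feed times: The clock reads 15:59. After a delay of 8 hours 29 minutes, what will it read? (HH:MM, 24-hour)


Start time: 15:59
Adding: 8 hours 29 minutes
Minutes: 59 + 29 = 88
Minute overflow: 88 >= 60, so carry 1 hour, minutes = 28
Hours: 15 + 8 + 1 = 24
Hour wraparound: 24 mod 24 = 0
Result: 00:28

00:28
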